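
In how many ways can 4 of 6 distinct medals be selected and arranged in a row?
P(6,4) = 6!/(6-4)! = 360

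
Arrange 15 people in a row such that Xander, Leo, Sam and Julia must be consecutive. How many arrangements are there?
Treat the 4 as one block: (15-4+1)! × 4! = 479001600 × 24 = 11496038400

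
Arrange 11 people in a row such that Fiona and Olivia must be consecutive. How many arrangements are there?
Treat the 2 as one block: (11-2+1)! × 2! = 3628800 × 2 = 7257600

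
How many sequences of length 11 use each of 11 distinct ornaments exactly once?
11! = 39916800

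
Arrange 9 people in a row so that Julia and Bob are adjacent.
Treat as block: (9-1)! × 2! = 40320 × 2 = 80640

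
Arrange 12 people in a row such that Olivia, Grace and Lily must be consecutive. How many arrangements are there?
Treat the 3 as one block: (12-3+1)! × 3! = 3628800 × 6 = 21772800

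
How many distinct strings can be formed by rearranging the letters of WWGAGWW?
7! / (4! × 2! × 1!) = 105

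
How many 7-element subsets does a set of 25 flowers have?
C(25,7) = 25!/(7!×18!) = 480700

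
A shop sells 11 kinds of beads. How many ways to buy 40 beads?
C(40+11-1, 11-1) = C(50, 10) = 10272278170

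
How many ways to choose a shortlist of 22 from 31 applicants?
C(31,22) = 31!/(22!×9!) = 20160075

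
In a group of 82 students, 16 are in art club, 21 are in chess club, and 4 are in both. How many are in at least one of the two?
|A∪B| = |A| + |B| - |A∩B| = 16 + 21 - 4 = 33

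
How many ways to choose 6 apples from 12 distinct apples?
C(12,6) = 12!/(6!×6!) = 924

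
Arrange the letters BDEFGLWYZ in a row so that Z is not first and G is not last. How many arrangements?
By inclusion-exclusion: 9! - 2×(9-1)! + (9-2)! = 362880 - 80640 + 5040 = 287280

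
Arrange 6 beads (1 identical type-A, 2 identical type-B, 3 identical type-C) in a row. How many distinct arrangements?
6! / (1! × 2! × 3!) = 60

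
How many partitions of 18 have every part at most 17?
Let r_j(i) = number of partitions of i into parts ≤ j, for i = 0..18. r_1(i) = 1 for all i; r_j(i) = r_{j-1}(i) + r_j(i-j). Rows j = 2..17: ≤2: 1 1 2 2 3 3 4 4 5 5 6 6 7 7 8 8 9 9 10; ≤3: 1 1 2 3 4 5 7 8 10 12 14 16 19 21 24 27 30 33 37; ≤4: 1 1 2 3 5 6 9 11 15 18 23 27 34 39 47 54 64 72 84; ≤5: 1 1 2 3 5 7 10 13 18 23 30 37 47 57 70 84 101 119 141; ≤6: 1 1 2 3 5 7 11 14 20 26 35 44 58 71 90 110 136 163 199; ≤7: 1 1 2 3 5 7 11 15 21 28 38 49 65 82 105 131 164 201 248; ≤8: 1 1 2 3 5 7 11 15 22 29 40 52 70 89 116 146 186 230 288; ≤9: 1 1 2 3 5 7 11 15 22 30 41 54 73 94 123 157 201 252 318; ≤10: 1 1 2 3 5 7 11 15 22 30 42 55 75 97 128 164 212 267 340; ≤11: 1 1 2 3 5 7 11 15 22 30 42 56 76 99 131 169 219 278 355; ≤12: 1 1 2 3 5 7 11 15 22 30 42 56 77 100 133 172 224 285 366; ≤13: 1 1 2 3 5 7 11 15 22 30 42 56 77 101 134 174 227 290 373; ≤14: 1 1 2 3 5 7 11 15 22 30 42 56 77 101 135 175 229 293 378; ≤15: 1 1 2 3 5 7 11 15 22 30 42 56 77 101 135 176 230 295 381; ≤16: 1 1 2 3 5 7 11 15 22 30 42 56 77 101 135 176 231 296 383; ≤17: 1 1 2 3 5 7 11 15 22 30 42 56 77 101 135 176 231 297 384. r_17(18) = 384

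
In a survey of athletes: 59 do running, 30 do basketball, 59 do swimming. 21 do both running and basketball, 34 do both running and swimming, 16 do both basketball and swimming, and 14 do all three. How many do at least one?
|A∪B∪C| = 59+30+59-21-34-16+14 = 91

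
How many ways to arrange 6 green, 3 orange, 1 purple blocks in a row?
10! / (6! × 3! × 1!) = 840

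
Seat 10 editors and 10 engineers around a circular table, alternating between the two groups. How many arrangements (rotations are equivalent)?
Fix one of the editors: (10-1)! ways for the remaining editors, × 10! ways for the engineers = 362880 × 3628800 = 1316818944000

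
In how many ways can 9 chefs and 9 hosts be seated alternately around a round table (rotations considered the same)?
Fix one of the chefs: (9-1)! ways for the remaining chefs, × 9! ways for the hosts = 40320 × 362880 = 14631321600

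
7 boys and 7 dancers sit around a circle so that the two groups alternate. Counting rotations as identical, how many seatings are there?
Fix one of the boys: (7-1)! ways for the remaining boys, × 7! ways for the dancers = 720 × 5040 = 3628800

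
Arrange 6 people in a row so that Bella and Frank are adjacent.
Treat as block: (6-1)! × 2! = 120 × 2 = 240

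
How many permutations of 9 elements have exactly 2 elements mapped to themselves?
Choose the 2 fixed points C(9,2) = 36, derange the rest: !7 = Σ_{j=0}^{7} (-1)^j·7!/j! = 5040 - 5040 + 2520 - 840 + 210 - 42 + 7 - 1 = 1854. Product = 36 × 1854 = 66744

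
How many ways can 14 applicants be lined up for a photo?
14! = 87178291200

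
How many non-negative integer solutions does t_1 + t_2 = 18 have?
C(18+2-1, 2-1) = C(19, 1) = 19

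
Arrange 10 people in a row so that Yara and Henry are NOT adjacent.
Total - adjacent = 10! - (10-1)!×2 = 3628800 - 725760 = 2903040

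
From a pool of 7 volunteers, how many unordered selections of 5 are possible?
C(7,5) = 7!/(5!×2!) = 21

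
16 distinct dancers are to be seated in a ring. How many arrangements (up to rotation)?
Circular: fix one position, arrange the rest. (16-1)! = 1307674368000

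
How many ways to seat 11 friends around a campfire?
Circular: fix one position, arrange the rest. (11-1)! = 3628800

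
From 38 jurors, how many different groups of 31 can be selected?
C(38,31) = 38!/(31!×7!) = 12620256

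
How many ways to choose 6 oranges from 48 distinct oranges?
C(48,6) = 48!/(6!×42!) = 12271512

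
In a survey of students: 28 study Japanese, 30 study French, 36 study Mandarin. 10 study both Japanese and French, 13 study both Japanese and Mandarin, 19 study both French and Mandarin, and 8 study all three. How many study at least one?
|A∪B∪C| = 28+30+36-10-13-19+8 = 60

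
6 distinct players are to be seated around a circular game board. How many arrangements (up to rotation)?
Circular: fix one position, arrange the rest. (6-1)! = 120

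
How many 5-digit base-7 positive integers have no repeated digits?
First digit: 6 choices (nonzero). Then descending: 6 × 6 × 5 × 4 × 3 = 2160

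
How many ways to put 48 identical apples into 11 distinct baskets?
C(48+11-1, 11-1) = C(58, 10) = 52179482355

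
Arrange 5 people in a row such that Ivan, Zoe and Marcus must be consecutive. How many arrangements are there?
Treat the 3 as one block: (5-3+1)! × 3! = 6 × 6 = 36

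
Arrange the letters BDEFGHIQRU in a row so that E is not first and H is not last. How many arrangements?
By inclusion-exclusion: 10! - 2×(10-1)! + (10-2)! = 3628800 - 725760 + 40320 = 2943360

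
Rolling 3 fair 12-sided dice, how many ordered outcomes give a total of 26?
Coefficient of x^26 in (x + x² + ... + x^12)^3. By inclusion-exclusion on dice exceeding 12: Σ_j (-1)^j C(3,j)·C(26-1-12j, 2) = C(3,0)·C(25,2) - C(3,1)·C(13,2) = 1·300 - 3·78 = 66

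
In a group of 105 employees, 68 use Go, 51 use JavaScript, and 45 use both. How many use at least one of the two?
|A∪B| = |A| + |B| - |A∩B| = 68 + 51 - 45 = 74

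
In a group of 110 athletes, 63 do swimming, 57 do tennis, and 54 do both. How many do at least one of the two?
|A∪B| = |A| + |B| - |A∩B| = 63 + 57 - 54 = 66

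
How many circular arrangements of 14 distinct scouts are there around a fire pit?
Circular: fix one position, arrange the rest. (14-1)! = 6227020800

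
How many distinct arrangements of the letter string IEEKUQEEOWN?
11! / (1! × 1! × 1! × 4! × 1! × 1! × 1! × 1!) = 1663200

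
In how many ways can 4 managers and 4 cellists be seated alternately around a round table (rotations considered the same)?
Fix one of the managers: (4-1)! ways for the remaining managers, × 4! ways for the cellists = 6 × 24 = 144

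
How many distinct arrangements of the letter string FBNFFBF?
7! / (1! × 4! × 2!) = 105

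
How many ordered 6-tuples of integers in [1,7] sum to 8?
Coefficient of x^8 in (x + x² + ... + x^7)^6. By inclusion-exclusion on dice exceeding 7: Σ_j (-1)^j C(6,j)·C(8-1-7j, 5) = C(6,0)·C(7,5) = 1·21 = 21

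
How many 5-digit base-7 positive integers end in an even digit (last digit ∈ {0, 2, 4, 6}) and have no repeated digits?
Last∈{0,2,4,6}. Last=0: 360. Last nonzero: 3×5×P(5,3) = 900. Total = 1260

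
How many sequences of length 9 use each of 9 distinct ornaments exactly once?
9! = 362880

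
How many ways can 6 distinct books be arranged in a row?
6! = 720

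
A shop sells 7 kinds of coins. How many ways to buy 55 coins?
C(55+7-1, 7-1) = C(61, 6) = 55525372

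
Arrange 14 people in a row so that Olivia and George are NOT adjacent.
Total - adjacent = 14! - (14-1)!×2 = 87178291200 - 12454041600 = 74724249600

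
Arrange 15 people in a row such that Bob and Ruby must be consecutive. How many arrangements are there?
Treat the 2 as one block: (15-2+1)! × 2! = 87178291200 × 2 = 174356582400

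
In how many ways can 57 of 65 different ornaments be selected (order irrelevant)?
C(65,57) = 65!/(57!×8!) = 5047381560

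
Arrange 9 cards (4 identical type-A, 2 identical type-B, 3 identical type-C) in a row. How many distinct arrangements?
9! / (4! × 2! × 3!) = 1260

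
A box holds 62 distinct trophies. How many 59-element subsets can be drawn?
C(62,59) = 62!/(59!×3!) = 37820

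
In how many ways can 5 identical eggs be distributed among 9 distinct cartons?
C(5+9-1, 9-1) = C(13, 8) = 1287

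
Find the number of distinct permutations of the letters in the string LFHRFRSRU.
9! / (2! × 1! × 1! × 1! × 1! × 3!) = 30240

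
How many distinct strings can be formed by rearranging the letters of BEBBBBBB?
8! / (7! × 1!) = 8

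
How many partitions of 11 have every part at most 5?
Let r_j(i) = number of partitions of i into parts ≤ j, for i = 0..11. r_1(i) = 1 for all i; r_j(i) = r_{j-1}(i) + r_j(i-j). Rows j = 2..5: ≤2: 1 1 2 2 3 3 4 4 5 5 6 6; ≤3: 1 1 2 3 4 5 7 8 10 12 14 16; ≤4: 1 1 2 3 5 6 9 11 15 18 23 27; ≤5: 1 1 2 3 5 7 10 13 18 23 30 37. r_5(11) = 37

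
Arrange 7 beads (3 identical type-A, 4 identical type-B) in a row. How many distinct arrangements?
7! / (3! × 4!) = 35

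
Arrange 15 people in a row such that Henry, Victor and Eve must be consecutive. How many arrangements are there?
Treat the 3 as one block: (15-3+1)! × 3! = 6227020800 × 6 = 37362124800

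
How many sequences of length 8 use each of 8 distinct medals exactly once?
8! = 40320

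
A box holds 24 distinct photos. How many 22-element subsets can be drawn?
C(24,22) = 24!/(22!×2!) = 276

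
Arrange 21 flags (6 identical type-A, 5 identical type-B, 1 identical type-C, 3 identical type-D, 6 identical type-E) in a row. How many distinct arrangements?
21! / (6! × 5! × 1! × 3! × 6!) = 136882025280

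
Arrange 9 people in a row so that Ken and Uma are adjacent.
Treat as block: (9-1)! × 2! = 40320 × 2 = 80640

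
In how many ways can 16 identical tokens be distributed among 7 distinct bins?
C(16+7-1, 7-1) = C(22, 6) = 74613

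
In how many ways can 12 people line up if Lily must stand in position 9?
Fix one position: (12-1)! = 39916800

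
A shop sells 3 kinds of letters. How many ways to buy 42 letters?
C(42+3-1, 3-1) = C(44, 2) = 946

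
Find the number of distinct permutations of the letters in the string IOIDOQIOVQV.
11! / (2! × 3! × 2! × 1! × 3!) = 277200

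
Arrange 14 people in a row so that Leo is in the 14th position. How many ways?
Fix one position: (14-1)! = 6227020800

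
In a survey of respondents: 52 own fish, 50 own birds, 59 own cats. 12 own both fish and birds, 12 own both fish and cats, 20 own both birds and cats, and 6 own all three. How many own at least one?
|A∪B∪C| = 52+50+59-12-12-20+6 = 123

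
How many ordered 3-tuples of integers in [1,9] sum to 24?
Coefficient of x^24 in (x + x² + ... + x^9)^3. By inclusion-exclusion on dice exceeding 9: Σ_j (-1)^j C(3,j)·C(24-1-9j, 2) = C(3,0)·C(23,2) - C(3,1)·C(14,2) + C(3,2)·C(5,2) = 1·253 - 3·91 + 3·10 = 10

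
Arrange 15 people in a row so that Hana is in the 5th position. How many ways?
Fix one position: (15-1)! = 87178291200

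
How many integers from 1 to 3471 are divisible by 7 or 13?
⌊3471/7⌋ + ⌊3471/13⌋ - ⌊3471/91⌋ = 495 + 267 - 38 = 724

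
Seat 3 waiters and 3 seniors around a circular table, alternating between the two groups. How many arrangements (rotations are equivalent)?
Fix one of the waiters: (3-1)! ways for the remaining waiters, × 3! ways for the seniors = 2 × 6 = 12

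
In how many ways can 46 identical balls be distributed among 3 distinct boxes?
C(46+3-1, 3-1) = C(48, 2) = 1128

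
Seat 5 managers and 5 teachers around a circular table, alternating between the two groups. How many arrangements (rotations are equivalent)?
Fix one of the managers: (5-1)! ways for the remaining managers, × 5! ways for the teachers = 24 × 120 = 2880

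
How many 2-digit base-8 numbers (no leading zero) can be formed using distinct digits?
First digit: 7 choices (nonzero). Then descending: 7 × 7 = 49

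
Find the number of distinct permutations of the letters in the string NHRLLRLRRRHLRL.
14! / (6! × 1! × 2! × 5!) = 504504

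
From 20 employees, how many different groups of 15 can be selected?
C(20,15) = 20!/(15!×5!) = 15504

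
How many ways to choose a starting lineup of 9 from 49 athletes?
C(49,9) = 49!/(9!×40!) = 2054455634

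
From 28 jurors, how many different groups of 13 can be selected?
C(28,13) = 28!/(13!×15!) = 37442160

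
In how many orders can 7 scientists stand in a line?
7! = 5040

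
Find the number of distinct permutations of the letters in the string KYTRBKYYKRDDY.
13! / (2! × 1! × 2! × 4! × 1! × 3!) = 10810800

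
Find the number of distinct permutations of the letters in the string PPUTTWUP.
8! / (2! × 3! × 1! × 2!) = 1680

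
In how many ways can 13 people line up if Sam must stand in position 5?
Fix one position: (13-1)! = 479001600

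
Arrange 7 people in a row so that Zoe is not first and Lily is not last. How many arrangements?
By inclusion-exclusion: 7! - 2×(7-1)! + (7-2)! = 5040 - 1440 + 120 = 3720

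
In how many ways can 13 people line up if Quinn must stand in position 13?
Fix one position: (13-1)! = 479001600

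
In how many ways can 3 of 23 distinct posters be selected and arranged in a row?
P(23,3) = 23!/(23-3)! = 10626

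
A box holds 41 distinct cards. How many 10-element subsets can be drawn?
C(41,10) = 41!/(10!×31!) = 1121099408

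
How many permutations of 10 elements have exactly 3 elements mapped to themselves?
Choose the 3 fixed points C(10,3) = 120, derange the rest: !7 = Σ_{j=0}^{7} (-1)^j·7!/j! = 5040 - 5040 + 2520 - 840 + 210 - 42 + 7 - 1 = 1854. Product = 120 × 1854 = 222480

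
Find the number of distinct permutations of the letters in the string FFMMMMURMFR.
11! / (5! × 3! × 1! × 2!) = 27720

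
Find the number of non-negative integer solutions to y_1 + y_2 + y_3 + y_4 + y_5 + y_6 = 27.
C(27+6-1, 6-1) = C(32, 5) = 201376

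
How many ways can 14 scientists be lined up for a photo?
14! = 87178291200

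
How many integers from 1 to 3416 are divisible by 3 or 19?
⌊3416/3⌋ + ⌊3416/19⌋ - ⌊3416/57⌋ = 1138 + 179 - 59 = 1258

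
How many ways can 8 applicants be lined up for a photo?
8! = 40320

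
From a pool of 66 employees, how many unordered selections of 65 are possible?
C(66,65) = 66!/(65!×1!) = 66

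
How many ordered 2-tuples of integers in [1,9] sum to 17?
Coefficient of x^17 in (x + x² + ... + x^9)^2. By inclusion-exclusion on dice exceeding 9: Σ_j (-1)^j C(2,j)·C(17-1-9j, 1) = C(2,0)·C(16,1) - C(2,1)·C(7,1) = 1·16 - 2·7 = 2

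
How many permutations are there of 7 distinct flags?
7! = 5040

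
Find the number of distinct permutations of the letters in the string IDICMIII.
8! / (1! × 1! × 5! × 1!) = 336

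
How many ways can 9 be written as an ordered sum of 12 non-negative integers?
C(9+12-1, 12-1) = C(20, 11) = 167960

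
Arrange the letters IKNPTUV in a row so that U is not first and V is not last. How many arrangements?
By inclusion-exclusion: 7! - 2×(7-1)! + (7-2)! = 5040 - 1440 + 120 = 3720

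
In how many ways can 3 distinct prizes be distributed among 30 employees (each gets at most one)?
P(30,3) = 30!/(30-3)! = 24360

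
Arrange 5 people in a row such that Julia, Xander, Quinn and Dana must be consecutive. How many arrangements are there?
Treat the 4 as one block: (5-4+1)! × 4! = 2 × 24 = 48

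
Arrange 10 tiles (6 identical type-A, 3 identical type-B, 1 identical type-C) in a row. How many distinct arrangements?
10! / (6! × 3! × 1!) = 840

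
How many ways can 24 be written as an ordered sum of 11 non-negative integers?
C(24+11-1, 11-1) = C(34, 10) = 131128140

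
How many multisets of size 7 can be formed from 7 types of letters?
C(7+7-1, 7-1) = C(13, 6) = 1716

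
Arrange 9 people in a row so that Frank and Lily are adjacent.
Treat as block: (9-1)! × 2! = 40320 × 2 = 80640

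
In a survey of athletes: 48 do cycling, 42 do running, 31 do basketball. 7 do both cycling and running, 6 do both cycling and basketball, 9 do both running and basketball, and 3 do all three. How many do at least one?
|A∪B∪C| = 48+42+31-7-6-9+3 = 102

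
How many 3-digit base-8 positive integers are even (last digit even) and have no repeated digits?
Last∈{0,2,4,6}. Last=0: 42. Last nonzero: 3×6×P(6,1) = 108. Total = 150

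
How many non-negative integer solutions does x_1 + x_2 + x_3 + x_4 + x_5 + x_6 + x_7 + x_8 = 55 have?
C(55+8-1, 8-1) = C(62, 7) = 491796152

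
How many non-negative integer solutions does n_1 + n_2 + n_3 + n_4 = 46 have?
C(46+4-1, 4-1) = C(49, 3) = 18424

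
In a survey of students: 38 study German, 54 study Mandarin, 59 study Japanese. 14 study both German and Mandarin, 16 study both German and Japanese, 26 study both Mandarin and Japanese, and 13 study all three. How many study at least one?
|A∪B∪C| = 38+54+59-14-16-26+13 = 108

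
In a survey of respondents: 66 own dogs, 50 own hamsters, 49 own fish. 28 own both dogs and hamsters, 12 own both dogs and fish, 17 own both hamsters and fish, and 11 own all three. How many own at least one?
|A∪B∪C| = 66+50+49-28-12-17+11 = 119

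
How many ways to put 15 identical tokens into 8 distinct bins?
C(15+8-1, 8-1) = C(22, 7) = 170544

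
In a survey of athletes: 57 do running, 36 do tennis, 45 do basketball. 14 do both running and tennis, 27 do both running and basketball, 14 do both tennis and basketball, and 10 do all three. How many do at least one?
|A∪B∪C| = 57+36+45-14-27-14+10 = 93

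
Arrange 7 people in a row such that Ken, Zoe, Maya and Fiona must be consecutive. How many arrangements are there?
Treat the 4 as one block: (7-4+1)! × 4! = 24 × 24 = 576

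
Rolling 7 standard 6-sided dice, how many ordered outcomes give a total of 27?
Coefficient of x^27 in (x + x² + ... + x^6)^7. By inclusion-exclusion on dice exceeding 6: Σ_j (-1)^j C(7,j)·C(27-1-6j, 6) = C(7,0)·C(26,6) - C(7,1)·C(20,6) + C(7,2)·C(14,6) - C(7,3)·C(8,6) = 1·230230 - 7·38760 + 21·3003 - 35·28 = 20993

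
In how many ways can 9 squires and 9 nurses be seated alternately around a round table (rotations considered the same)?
Fix one of the squires: (9-1)! ways for the remaining squires, × 9! ways for the nurses = 40320 × 362880 = 14631321600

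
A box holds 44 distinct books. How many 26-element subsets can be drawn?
C(44,26) = 44!/(26!×18!) = 1029530696964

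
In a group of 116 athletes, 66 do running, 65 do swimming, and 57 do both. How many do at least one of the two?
|A∪B| = |A| + |B| - |A∩B| = 66 + 65 - 57 = 74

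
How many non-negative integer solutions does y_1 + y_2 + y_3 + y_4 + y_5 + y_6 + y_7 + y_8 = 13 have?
C(13+8-1, 8-1) = C(20, 7) = 77520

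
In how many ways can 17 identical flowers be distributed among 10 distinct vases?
C(17+10-1, 10-1) = C(26, 9) = 3124550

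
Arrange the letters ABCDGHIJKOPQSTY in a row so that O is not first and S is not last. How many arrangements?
By inclusion-exclusion: 15! - 2×(15-1)! + (15-2)! = 1307674368000 - 174356582400 + 6227020800 = 1139544806400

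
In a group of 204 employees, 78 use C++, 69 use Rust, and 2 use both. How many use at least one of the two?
|A∪B| = |A| + |B| - |A∩B| = 78 + 69 - 2 = 145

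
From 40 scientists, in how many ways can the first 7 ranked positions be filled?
P(40,7) = 40!/(40-7)! = 93963542400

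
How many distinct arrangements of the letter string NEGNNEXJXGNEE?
13! / (4! × 1! × 2! × 4! × 2!) = 2702700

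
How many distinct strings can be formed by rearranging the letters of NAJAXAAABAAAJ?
13! / (1! × 8! × 2! × 1! × 1!) = 77220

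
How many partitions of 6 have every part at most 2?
Let r_j(i) = number of partitions of i into parts ≤ j, for i = 0..6. r_1(i) = 1 for all i; r_j(i) = r_{j-1}(i) + r_j(i-j). Rows j = 2..2: ≤2: 1 1 2 2 3 3 4. r_2(6) = 4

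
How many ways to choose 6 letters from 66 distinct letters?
C(66,6) = 66!/(6!×60!) = 90858768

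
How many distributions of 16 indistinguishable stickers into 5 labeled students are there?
C(16+5-1, 5-1) = C(20, 4) = 4845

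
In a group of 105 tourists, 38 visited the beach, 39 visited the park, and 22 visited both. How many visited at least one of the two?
|A∪B| = |A| + |B| - |A∩B| = 38 + 39 - 22 = 55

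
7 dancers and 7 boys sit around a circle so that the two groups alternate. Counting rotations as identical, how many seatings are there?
Fix one of the dancers: (7-1)! ways for the remaining dancers, × 7! ways for the boys = 720 × 5040 = 3628800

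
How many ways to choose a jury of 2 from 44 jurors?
C(44,2) = 44!/(2!×42!) = 946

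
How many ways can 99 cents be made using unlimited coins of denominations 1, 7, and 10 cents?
Coefficient of x^99 in 1/(1-x^1) · 1/(1-x^7) · 1/(1-x^10). Case on j = number of 10-cent coins (j = 0..9); remainder r = 99 - 10j is made from {1,7} in ⌊r/7⌋+1 ways. r = 99, 89, 79, 69, 59, 49, 39, 29, 19, 9 → 15 + 13 + 12 + 10 + 9 + 8 + 6 + 5 + 3 + 2 = 83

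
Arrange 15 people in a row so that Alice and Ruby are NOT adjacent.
Total - adjacent = 15! - (15-1)!×2 = 1307674368000 - 174356582400 = 1133317785600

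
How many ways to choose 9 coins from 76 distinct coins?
C(76,9) = 76!/(9!×67!) = 142466675900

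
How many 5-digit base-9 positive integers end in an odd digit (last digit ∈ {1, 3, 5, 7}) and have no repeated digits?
Last∈{1,3,5,7}. Last=0: 0. Last nonzero: 4×7×P(7,3) = 5880. Total = 5880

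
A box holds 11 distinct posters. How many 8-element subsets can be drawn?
C(11,8) = 11!/(8!×3!) = 165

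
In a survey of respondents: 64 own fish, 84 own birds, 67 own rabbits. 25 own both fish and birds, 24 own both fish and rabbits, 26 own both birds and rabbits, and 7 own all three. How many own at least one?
|A∪B∪C| = 64+84+67-25-24-26+7 = 147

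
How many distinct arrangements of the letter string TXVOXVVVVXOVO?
13! / (1! × 3! × 6! × 3!) = 240240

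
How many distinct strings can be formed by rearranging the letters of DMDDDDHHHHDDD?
13! / (8! × 1! × 4!) = 6435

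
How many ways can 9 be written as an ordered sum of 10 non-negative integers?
C(9+10-1, 10-1) = C(18, 9) = 48620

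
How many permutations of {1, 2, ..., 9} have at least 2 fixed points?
Exactly j fixed points: C(9,j)·!(9-j); sum over j ≥ 2 (derangement numbers via !m = (m-1)·(!(m-1) + !(m-2)): !0..!7 = 1, 0, 1, 2, 9, 44, 265, 1854). Σ_{j=2}^{9} C(9,j)·!(9-j) = C(9,2)·!7 + C(9,3)·!6 + C(9,4)·!5 + C(9,5)·!4 + C(9,6)·!3 + C(9,7)·!2 + C(9,8)·!1 + C(9,9)·!0 = 36·1854 + 84·265 + 126·44 + 126·9 + 84·2 + 36·1 + 9·0 + 1·1 = 95887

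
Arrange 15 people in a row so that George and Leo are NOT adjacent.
Total - adjacent = 15! - (15-1)!×2 = 1307674368000 - 174356582400 = 1133317785600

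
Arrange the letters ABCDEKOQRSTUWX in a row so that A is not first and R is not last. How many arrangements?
By inclusion-exclusion: 14! - 2×(14-1)! + (14-2)! = 87178291200 - 12454041600 + 479001600 = 75203251200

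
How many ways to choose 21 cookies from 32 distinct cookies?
C(32,21) = 32!/(21!×11!) = 129024480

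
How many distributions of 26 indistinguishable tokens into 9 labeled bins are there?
C(26+9-1, 9-1) = C(34, 8) = 18156204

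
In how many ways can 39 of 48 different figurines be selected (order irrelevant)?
C(48,39) = 48!/(39!×9!) = 1677106640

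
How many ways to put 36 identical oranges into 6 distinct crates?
C(36+6-1, 6-1) = C(41, 5) = 749398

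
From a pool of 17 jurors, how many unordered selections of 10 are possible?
C(17,10) = 17!/(10!×7!) = 19448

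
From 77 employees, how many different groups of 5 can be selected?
C(77,5) = 77!/(5!×72!) = 19757815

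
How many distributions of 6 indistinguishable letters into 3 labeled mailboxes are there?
C(6+3-1, 3-1) = C(8, 2) = 28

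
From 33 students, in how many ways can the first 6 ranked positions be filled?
P(33,6) = 33!/(33-6)! = 797448960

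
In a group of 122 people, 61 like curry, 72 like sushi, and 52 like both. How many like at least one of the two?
|A∪B| = |A| + |B| - |A∩B| = 61 + 72 - 52 = 81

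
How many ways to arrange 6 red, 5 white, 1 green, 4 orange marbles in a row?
16! / (6! × 5! × 1! × 4!) = 10090080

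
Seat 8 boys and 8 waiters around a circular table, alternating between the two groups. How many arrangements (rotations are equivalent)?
Fix one of the boys: (8-1)! ways for the remaining boys, × 8! ways for the waiters = 5040 × 40320 = 203212800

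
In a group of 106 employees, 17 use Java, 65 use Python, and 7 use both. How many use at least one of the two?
|A∪B| = |A| + |B| - |A∩B| = 17 + 65 - 7 = 75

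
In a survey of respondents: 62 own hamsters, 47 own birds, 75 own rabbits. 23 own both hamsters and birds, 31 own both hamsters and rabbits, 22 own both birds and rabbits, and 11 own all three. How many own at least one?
|A∪B∪C| = 62+47+75-23-31-22+11 = 119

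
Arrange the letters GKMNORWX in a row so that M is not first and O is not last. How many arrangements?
By inclusion-exclusion: 8! - 2×(8-1)! + (8-2)! = 40320 - 10080 + 720 = 30960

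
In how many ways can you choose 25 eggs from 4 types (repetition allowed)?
C(25+4-1, 4-1) = C(28, 3) = 3276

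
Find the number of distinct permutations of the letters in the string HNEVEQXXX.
9! / (2! × 1! × 3! × 1! × 1! × 1!) = 30240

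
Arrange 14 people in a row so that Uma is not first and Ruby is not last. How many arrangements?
By inclusion-exclusion: 14! - 2×(14-1)! + (14-2)! = 87178291200 - 12454041600 + 479001600 = 75203251200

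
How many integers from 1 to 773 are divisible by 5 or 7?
⌊773/5⌋ + ⌊773/7⌋ - ⌊773/35⌋ = 154 + 110 - 22 = 242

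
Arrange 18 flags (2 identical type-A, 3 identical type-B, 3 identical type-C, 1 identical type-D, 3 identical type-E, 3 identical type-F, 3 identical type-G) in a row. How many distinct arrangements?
18! / (2! × 3! × 3! × 1! × 3! × 3! × 3!) = 411675264000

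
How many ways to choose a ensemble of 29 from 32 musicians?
C(32,29) = 32!/(29!×3!) = 4960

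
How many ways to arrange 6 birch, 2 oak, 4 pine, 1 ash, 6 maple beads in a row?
19! / (6! × 2! × 4! × 1! × 6!) = 4888643760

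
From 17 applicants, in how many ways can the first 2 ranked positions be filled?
P(17,2) = 17!/(17-2)! = 272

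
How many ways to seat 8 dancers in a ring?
Circular: fix one position, arrange the rest. (8-1)! = 5040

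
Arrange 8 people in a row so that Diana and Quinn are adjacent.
Treat as block: (8-1)! × 2! = 5040 × 2 = 10080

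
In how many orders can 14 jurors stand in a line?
14! = 87178291200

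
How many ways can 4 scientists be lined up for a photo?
4! = 24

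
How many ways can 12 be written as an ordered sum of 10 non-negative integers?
C(12+10-1, 10-1) = C(21, 9) = 293930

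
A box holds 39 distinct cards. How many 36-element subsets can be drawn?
C(39,36) = 39!/(36!×3!) = 9139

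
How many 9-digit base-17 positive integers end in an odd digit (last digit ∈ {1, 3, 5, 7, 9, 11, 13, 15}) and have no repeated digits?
Last∈{1,3,5,7,9,11,13,15}. Last=0: 0. Last nonzero: 8×15×P(15,7) = 3891888000. Total = 3891888000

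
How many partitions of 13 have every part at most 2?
Let r_j(i) = number of partitions of i into parts ≤ j, for i = 0..13. r_1(i) = 1 for all i; r_j(i) = r_{j-1}(i) + r_j(i-j). Rows j = 2..2: ≤2: 1 1 2 2 3 3 4 4 5 5 6 6 7 7. r_2(13) = 7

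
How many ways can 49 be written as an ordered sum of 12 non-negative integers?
C(49+12-1, 12-1) = C(60, 11) = 342700125300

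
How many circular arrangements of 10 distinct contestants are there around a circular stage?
Circular: fix one position, arrange the rest. (10-1)! = 362880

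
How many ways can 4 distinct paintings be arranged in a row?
4! = 24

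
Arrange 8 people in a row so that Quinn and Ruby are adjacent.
Treat as block: (8-1)! × 2! = 5040 × 2 = 10080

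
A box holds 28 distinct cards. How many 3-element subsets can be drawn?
C(28,3) = 28!/(3!×25!) = 3276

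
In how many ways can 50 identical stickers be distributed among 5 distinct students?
C(50+5-1, 5-1) = C(54, 4) = 316251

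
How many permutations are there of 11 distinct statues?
11! = 39916800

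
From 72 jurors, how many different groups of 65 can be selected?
C(72,65) = 72!/(65!×7!) = 1473109704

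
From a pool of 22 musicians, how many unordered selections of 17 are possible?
C(22,17) = 22!/(17!×5!) = 26334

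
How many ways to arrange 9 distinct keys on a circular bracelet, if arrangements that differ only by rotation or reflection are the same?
(9-1)!/2 = 40320/2 = 20160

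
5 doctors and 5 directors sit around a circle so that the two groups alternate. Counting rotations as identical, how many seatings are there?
Fix one of the doctors: (5-1)! ways for the remaining doctors, × 5! ways for the directors = 24 × 120 = 2880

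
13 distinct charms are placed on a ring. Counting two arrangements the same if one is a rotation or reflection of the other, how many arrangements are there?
(13-1)!/2 = 479001600/2 = 239500800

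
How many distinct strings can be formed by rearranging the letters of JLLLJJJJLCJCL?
13! / (6! × 5! × 2!) = 36036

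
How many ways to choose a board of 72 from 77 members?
C(77,72) = 77!/(72!×5!) = 19757815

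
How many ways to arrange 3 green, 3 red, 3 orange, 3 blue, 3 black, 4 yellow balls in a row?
19! / (3! × 3! × 3! × 3! × 3! × 4!) = 651819168000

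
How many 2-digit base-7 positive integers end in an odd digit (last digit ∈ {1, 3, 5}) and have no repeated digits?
Last∈{1,3,5}. Last=0: 0. Last nonzero: 3×5×P(5,0) = 15. Total = 15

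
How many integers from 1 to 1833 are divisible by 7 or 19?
⌊1833/7⌋ + ⌊1833/19⌋ - ⌊1833/133⌋ = 261 + 96 - 13 = 344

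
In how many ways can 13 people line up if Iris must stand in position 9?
Fix one position: (13-1)! = 479001600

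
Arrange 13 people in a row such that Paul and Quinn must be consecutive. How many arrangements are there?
Treat the 2 as one block: (13-2+1)! × 2! = 479001600 × 2 = 958003200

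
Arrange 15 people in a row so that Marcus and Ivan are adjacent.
Treat as block: (15-1)! × 2! = 87178291200 × 2 = 174356582400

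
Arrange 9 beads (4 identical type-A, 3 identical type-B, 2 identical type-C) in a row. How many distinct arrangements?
9! / (4! × 3! × 2!) = 1260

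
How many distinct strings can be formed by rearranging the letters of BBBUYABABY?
10! / (2! × 2! × 1! × 5!) = 7560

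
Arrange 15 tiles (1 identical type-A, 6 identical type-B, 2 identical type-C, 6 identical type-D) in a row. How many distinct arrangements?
15! / (1! × 6! × 2! × 6!) = 1261260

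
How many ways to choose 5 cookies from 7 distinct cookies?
C(7,5) = 7!/(5!×2!) = 21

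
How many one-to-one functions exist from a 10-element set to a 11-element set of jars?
P(11,10) = 11!/(11-10)! = 39916800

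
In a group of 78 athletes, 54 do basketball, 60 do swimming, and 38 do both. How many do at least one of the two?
|A∪B| = |A| + |B| - |A∩B| = 54 + 60 - 38 = 76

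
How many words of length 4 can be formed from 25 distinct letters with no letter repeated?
P(25,4) = 25!/(25-4)! = 303600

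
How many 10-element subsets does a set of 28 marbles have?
C(28,10) = 28!/(10!×18!) = 13123110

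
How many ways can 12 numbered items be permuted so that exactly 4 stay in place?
Choose the 4 fixed points C(12,4) = 495, derange the rest: !8 = Σ_{j=0}^{8} (-1)^j·8!/j! = 40320 - 40320 + 20160 - 6720 + 1680 - 336 + 56 - 8 + 1 = 14833. Product = 495 × 14833 = 7342335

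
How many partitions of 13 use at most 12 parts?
By conjugation, equals partitions of 13 into parts ≤ 12. Let r_j(i) = number of partitions of i into parts ≤ j, for i = 0..13. r_1(i) = 1 for all i; r_j(i) = r_{j-1}(i) + r_j(i-j). Rows j = 2..12: ≤2: 1 1 2 2 3 3 4 4 5 5 6 6 7 7; ≤3: 1 1 2 3 4 5 7 8 10 12 14 16 19 21; ≤4: 1 1 2 3 5 6 9 11 15 18 23 27 34 39; ≤5: 1 1 2 3 5 7 10 13 18 23 30 37 47 57; ≤6: 1 1 2 3 5 7 11 14 20 26 35 44 58 71; ≤7: 1 1 2 3 5 7 11 15 21 28 38 49 65 82; ≤8: 1 1 2 3 5 7 11 15 22 29 40 52 70 89; ≤9: 1 1 2 3 5 7 11 15 22 30 41 54 73 94; ≤10: 1 1 2 3 5 7 11 15 22 30 42 55 75 97; ≤11: 1 1 2 3 5 7 11 15 22 30 42 56 76 99; ≤12: 1 1 2 3 5 7 11 15 22 30 42 56 77 100. r_12(13) = 100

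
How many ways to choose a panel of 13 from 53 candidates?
C(53,13) = 53!/(13!×40!) = 841392966470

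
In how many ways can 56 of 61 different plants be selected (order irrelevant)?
C(61,56) = 61!/(56!×5!) = 5949147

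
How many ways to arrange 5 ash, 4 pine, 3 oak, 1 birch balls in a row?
13! / (5! × 4! × 3! × 1!) = 360360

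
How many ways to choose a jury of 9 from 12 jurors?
C(12,9) = 12!/(9!×3!) = 220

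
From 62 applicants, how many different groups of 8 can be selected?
C(62,8) = 62!/(8!×54!) = 3381098545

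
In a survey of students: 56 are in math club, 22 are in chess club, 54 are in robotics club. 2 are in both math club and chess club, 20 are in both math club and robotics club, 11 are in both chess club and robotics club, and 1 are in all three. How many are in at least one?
|A∪B∪C| = 56+22+54-2-20-11+1 = 100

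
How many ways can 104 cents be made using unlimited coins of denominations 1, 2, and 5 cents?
Coefficient of x^104 in 1/(1-x^1) · 1/(1-x^2) · 1/(1-x^5). Case on j = number of 5-cent coins (j = 0..20); remainder r = 104 - 5j is made from {1,2} in ⌊r/2⌋+1 ways. r = 104, 99, 94, 89, 84, 79, 74, 69, 64, 59, 54, 49, 44, 39, 34, 29, 24, 19, 14, 9, 4 → 53 + 50 + 48 + 45 + 43 + 40 + 38 + 35 + 33 + 30 + 28 + 25 + 23 + 20 + 18 + 15 + 13 + 10 + 8 + 5 + 3 = 583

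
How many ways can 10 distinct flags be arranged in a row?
10! = 3628800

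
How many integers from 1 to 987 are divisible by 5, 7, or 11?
⌊987/5⌋+⌊987/7⌋+⌊987/11⌋ - ⌊987/35⌋-⌊987/55⌋-⌊987/77⌋ + ⌊987/385⌋ = 197+141+89 - 28-17-12 + 2 = 372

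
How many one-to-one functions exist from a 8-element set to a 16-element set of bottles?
P(16,8) = 16!/(16-8)! = 518918400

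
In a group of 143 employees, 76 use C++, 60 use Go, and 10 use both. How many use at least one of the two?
|A∪B| = |A| + |B| - |A∩B| = 76 + 60 - 10 = 126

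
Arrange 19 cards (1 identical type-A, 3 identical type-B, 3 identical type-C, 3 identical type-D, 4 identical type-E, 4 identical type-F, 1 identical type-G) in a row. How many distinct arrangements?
19! / (1! × 3! × 3! × 3! × 4! × 4! × 1!) = 977728752000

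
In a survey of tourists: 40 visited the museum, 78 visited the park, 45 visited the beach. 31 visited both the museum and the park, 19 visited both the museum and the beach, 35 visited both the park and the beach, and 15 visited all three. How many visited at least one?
|A∪B∪C| = 40+78+45-31-19-35+15 = 93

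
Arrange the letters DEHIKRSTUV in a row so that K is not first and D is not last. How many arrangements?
By inclusion-exclusion: 10! - 2×(10-1)! + (10-2)! = 3628800 - 725760 + 40320 = 2943360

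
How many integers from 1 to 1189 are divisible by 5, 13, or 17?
⌊1189/5⌋+⌊1189/13⌋+⌊1189/17⌋ - ⌊1189/65⌋-⌊1189/85⌋-⌊1189/221⌋ + ⌊1189/1105⌋ = 237+91+69 - 18-13-5 + 1 = 362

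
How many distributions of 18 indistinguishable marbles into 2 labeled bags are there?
C(18+2-1, 2-1) = C(19, 1) = 19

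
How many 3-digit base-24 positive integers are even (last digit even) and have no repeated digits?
Last∈{0,2,4,6,8,10,12,14,16,18,20,22}. Last=0: 506. Last nonzero: 11×22×P(22,1) = 5324. Total = 5830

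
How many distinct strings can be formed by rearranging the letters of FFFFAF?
6! / (5! × 1!) = 6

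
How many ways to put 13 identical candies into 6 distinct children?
C(13+6-1, 6-1) = C(18, 5) = 8568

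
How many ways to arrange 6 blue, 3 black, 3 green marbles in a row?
12! / (6! × 3! × 3!) = 18480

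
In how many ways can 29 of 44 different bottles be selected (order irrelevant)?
C(44,29) = 44!/(29!×15!) = 229911617056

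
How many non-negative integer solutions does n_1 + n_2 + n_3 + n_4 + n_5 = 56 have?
C(56+5-1, 5-1) = C(60, 4) = 487635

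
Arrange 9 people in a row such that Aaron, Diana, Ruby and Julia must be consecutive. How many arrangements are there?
Treat the 4 as one block: (9-4+1)! × 4! = 720 × 24 = 17280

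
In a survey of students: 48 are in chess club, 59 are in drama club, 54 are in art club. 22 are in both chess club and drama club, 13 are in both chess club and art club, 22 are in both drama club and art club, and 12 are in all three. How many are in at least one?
|A∪B∪C| = 48+59+54-22-13-22+12 = 116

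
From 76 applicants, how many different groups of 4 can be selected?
C(76,4) = 76!/(4!×72!) = 1282975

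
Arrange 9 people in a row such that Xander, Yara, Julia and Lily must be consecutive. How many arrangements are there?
Treat the 4 as one block: (9-4+1)! × 4! = 720 × 24 = 17280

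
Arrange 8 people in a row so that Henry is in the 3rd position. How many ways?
Fix one position: (8-1)! = 5040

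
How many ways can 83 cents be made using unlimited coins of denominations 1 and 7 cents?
Coefficient of x^83 in 1/(1-x^1) · 1/(1-x^7). Use j coins of 7 for j = 0..⌊83/7⌋ = 11, the rest in 1s: 11 + 1 = 12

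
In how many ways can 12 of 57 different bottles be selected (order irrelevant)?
C(57,12) = 57!/(12!×45!) = 707285522580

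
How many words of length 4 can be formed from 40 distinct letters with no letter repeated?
P(40,4) = 40!/(40-4)! = 2193360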